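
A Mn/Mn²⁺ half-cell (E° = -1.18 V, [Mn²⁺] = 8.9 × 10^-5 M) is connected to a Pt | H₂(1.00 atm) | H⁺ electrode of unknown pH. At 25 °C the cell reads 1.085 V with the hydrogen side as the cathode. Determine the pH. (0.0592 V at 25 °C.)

E°_cell = 1.18 V and n = 2.
log Q = n(E° − E)/0.0592 = 2×(1.18 − 1.085)/0.0592 = 3.209.
With Q = [Mn²⁺]·P(H₂) / [H⁺]^2, solving for [H⁺] gives log[H⁺] = -3.630, so pH = 3.63.

pH = 3.63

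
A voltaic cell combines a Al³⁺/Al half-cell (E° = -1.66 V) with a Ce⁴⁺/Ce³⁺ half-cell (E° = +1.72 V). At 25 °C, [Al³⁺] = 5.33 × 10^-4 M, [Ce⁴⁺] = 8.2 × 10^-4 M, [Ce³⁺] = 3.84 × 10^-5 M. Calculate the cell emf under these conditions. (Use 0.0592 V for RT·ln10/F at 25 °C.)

The Ce⁴⁺/Ce³⁺ couple has the higher reduction potential and acts as the cathode, so E°_cell = +1.72 − (-1.66) = 3.38 V.
Balancing electrons gives n = 3; the reaction quotient is Q = [Al³⁺]·[Ce³⁺]^3/[Ce⁴⁺]^3 = 5.47 × 10^-8.
At 25 °C, E = E° − (0.0592/n) log Q = 3.38 − (0.0592/3)(-7.262) = 3.380 + 0.143 = 3.523 V.

3.52 V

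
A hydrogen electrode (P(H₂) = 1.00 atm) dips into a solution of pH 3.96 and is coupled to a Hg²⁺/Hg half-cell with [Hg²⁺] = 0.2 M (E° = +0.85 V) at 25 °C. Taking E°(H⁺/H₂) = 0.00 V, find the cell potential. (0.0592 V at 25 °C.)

The Hg²⁺/Hg couple is the cathode, so E°_cell = 0.85 V; n = 2.
[H⁺] = 10^(−3.96) = 1.1 × 10^-4 M, and Q = [H⁺]^2 / ([Hg²⁺]·P(H₂)) = 6.01 × 10^-8.
E = E° − (0.0592/2) log Q = 0.85 − (0.0592/2)(-7.221) = 1.064 V.

1.06 V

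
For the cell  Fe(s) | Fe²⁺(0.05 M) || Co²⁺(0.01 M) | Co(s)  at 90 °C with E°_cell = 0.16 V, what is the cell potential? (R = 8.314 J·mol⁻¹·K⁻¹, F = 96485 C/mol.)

0.135 V

Balancing electrons gives n = 2; the reaction quotient is Q = [Fe²⁺]/[Co²⁺] = 5.00.
E = E° − (RT/nF) ln Q = 0.16 − (8.314×363)/(2×96485) × (1.609) = 0.160 − 0.025 = 0.135 V.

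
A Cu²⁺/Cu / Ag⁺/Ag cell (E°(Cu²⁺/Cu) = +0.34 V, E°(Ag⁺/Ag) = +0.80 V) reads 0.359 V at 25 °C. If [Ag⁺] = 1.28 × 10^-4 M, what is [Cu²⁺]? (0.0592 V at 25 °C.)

From the Nernst equation, log Q = n(E° − E)/0.0592 = 2(0.46 − 0.359)/0.0592 = 3.412, so Q = 2580.
With Q = [Cu²⁺]/[Ag⁺]^2 and the known concentrations, [Cu²⁺] in the numerator gives [Cu²⁺] = 4.2 × 10^-5 M.

4.2 × 10^-5 M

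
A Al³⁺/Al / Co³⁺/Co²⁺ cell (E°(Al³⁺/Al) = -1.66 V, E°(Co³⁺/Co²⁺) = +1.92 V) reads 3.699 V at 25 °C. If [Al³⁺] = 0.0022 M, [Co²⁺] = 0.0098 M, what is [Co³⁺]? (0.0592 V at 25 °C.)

From the Nernst equation, log Q = n(E° − E)/0.0592 = 3(3.58 − 3.699)/0.0592 = -6.030, so Q = 9.32 × 10^-7.
With Q = [Al³⁺]·[Co²⁺]^3/[Co³⁺]^3 and the known concentrations, [Co³⁺]^3 in the denominator gives [Co³⁺] = 0.13 M.

0.13 M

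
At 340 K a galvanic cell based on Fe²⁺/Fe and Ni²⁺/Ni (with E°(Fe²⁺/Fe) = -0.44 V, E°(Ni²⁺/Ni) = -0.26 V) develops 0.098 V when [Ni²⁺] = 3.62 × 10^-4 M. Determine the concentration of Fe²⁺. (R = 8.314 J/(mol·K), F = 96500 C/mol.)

0.098 M

From the Nernst equation, ln Q = nF(E° − E)/RT = 2×96500×(0.18 − 0.098)/(8.314×340) = 5.599, so Q = 270.
With Q = [Fe²⁺]/[Ni²⁺] and the known concentrations, [Fe²⁺] in the numerator gives [Fe²⁺] = 0.098 M.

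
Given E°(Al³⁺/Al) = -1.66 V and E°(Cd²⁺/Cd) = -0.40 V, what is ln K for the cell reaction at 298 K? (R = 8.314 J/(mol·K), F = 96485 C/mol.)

E°_cell = -0.40 − (-1.66) = 1.26 V, with n = 6 electrons transferred.
At equilibrium E = 0, so the Nernst equation gives ln K = nFE°/RT = (6)(96485)(1.26)/((8.314)(298)) = 294.41.

ln K = 294.4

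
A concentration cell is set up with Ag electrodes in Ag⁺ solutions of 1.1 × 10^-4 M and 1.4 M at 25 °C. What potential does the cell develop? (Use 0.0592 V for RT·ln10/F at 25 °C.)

Both half-cells are Ag⁺/Ag, so E°_cell = 0. The concentrated side is the cathode; the cell reaction moves Ag⁺ from high to low concentration with n = 1.
Q = [Ag⁺]_dilute/[Ag⁺]_conc = 1.1 × 10^-4/1.4 = 7.86 × 10^-5.
E = 0 − (0.0592/1) log Q = −(0.0592/1)(-4.105) = 0.2430 V.

0.24 V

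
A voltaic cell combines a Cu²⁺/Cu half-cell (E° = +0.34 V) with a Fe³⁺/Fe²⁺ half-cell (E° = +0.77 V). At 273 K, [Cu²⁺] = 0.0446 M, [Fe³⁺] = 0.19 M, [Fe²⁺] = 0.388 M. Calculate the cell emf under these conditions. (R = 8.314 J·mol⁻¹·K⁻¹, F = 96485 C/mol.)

0.450 V

The Fe³⁺/Fe²⁺ couple has the higher reduction potential and acts as the cathode, so E°_cell = +0.77 − (+0.34) = 0.43 V.
Balancing electrons gives n = 2; the reaction quotient is Q = [Cu²⁺]·[Fe²⁺]^2/[Fe³⁺]^2 = 0.186.
E = E° − (RT/nF) ln Q = 0.43 − (8.314×273)/(2×96485) × (-1.682) = 0.430 + 0.020 = 0.450 V.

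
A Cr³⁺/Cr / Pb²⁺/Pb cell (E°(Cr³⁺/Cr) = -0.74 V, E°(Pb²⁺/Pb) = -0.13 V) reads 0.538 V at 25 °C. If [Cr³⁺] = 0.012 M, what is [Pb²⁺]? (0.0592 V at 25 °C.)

From the Nernst equation, log Q = n(E° − E)/0.0592 = 6(0.61 − 0.538)/0.0592 = 7.297, so Q = 1.98 × 10^7.
With Q = [Cr³⁺]^2/[Pb²⁺]^3 and the known concentrations, [Pb²⁺]^3 in the denominator gives [Pb²⁺] = 1.9 × 10^-4 M.

1.9 × 10^-4 M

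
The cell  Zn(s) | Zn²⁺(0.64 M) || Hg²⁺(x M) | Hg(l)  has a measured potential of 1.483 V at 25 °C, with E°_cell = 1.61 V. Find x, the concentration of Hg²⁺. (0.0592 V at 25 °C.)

From the Nernst equation, log Q = n(E° − E)/0.0592 = 2(1.61 − 1.483)/0.0592 = 4.291, so Q = 1.95 × 10^4.
With Q = [Zn²⁺]/[Hg²⁺] and the known concentrations, [Hg²⁺] in the denominator gives [Hg²⁺] = 3.3 × 10^-5 M.

3.3 × 10^-5 M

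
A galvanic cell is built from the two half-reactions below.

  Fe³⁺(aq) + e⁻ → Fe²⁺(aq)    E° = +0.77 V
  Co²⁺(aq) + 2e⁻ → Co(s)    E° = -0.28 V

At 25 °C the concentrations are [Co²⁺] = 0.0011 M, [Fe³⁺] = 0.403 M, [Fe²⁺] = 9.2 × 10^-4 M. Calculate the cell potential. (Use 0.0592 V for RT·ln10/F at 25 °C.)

The Fe³⁺/Fe²⁺ couple has the higher reduction potential and acts as the cathode, so E°_cell = +0.77 − (-0.28) = 1.05 V.
Balancing electrons gives n = 2; the reaction quotient is Q = [Co²⁺]·[Fe²⁺]^2/[Fe³⁺]^2 = 5.73 × 10^-9.
At 25 °C, E = E° − (0.0592/n) log Q = 1.05 − (0.0592/2)(-8.242) = 1.050 + 0.244 = 1.294 V.

1.29 V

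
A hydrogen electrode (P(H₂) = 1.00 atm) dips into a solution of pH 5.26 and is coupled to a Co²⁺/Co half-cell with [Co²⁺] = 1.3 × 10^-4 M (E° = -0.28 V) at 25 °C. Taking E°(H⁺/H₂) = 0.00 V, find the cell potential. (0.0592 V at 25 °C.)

The hydrogen couple is the cathode, so E°_cell = 0.28 V; n = 2.
[H⁺] = 10^(−5.26) = 5.5 × 10^-6 M, and Q = [Co²⁺]·P(H₂) / [H⁺]^2 = 4.3 × 10^6.
E = E° − (0.0592/2) log Q = 0.28 − (0.0592/2)(6.634) = 0.084 V.

0.084 V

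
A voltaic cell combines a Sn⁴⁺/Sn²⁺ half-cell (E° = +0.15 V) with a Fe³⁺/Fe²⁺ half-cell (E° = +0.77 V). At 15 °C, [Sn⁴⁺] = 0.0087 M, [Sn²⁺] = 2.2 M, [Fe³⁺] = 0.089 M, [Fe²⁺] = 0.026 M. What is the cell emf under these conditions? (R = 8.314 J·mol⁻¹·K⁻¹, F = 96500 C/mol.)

0.719 V

The Fe³⁺/Fe²⁺ couple has the higher reduction potential and acts as the cathode, so E°_cell = +0.77 − (+0.15) = 0.62 V.
Balancing electrons gives n = 2; the reaction quotient is Q = [Sn⁴⁺]·[Fe²⁺]^2/([Sn²⁺]·[Fe³⁺]^2) = 3.37 × 10^-4.
E = E° − (RT/nF) ln Q = 0.62 − (8.314×288)/(2×96500) × (-7.994) = 0.620 + 0.099 = 0.719 V.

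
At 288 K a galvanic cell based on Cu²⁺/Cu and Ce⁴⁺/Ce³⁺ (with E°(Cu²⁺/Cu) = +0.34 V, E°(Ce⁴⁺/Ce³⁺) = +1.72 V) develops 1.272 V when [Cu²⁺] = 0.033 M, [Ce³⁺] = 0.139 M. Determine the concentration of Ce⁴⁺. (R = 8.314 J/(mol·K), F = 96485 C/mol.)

From the Nernst equation, ln Q = nF(E° − E)/RT = 2×96485×(1.38 − 1.272)/(8.314×288) = 8.704, so Q = 6030.
With Q = [Cu²⁺]·[Ce³⁺]^2/[Ce⁴⁺]^2 and the known concentrations, [Ce⁴⁺]^2 in the denominator gives [Ce⁴⁺] = 3.3 × 10^-4 M.

3.3 × 10^-4 M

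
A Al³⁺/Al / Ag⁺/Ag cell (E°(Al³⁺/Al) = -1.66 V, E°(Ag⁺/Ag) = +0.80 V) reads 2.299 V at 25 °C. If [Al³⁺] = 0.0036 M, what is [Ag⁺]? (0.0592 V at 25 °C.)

2.9 × 10^-4 M

From the Nernst equation, log Q = n(E° − E)/0.0592 = 3(2.46 − 2.299)/0.0592 = 8.159, so Q = 1.44 × 10^8.
With Q = [Al³⁺]/[Ag⁺]^3 and the known concentrations, [Ag⁺]^3 in the denominator gives [Ag⁺] = 2.9 × 10^-4 M.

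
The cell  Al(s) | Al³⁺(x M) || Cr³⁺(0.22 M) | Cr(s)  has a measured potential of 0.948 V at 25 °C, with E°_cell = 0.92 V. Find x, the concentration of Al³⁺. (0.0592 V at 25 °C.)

From the Nernst equation, log Q = n(E° − E)/0.0592 = 3(0.92 − 0.948)/0.0592 = -1.419, so Q = 0.0381.
With Q = [Al³⁺]/[Cr³⁺] and the known concentrations, [Al³⁺] in the numerator gives [Al³⁺] = 0.0084 M.

0.0084 M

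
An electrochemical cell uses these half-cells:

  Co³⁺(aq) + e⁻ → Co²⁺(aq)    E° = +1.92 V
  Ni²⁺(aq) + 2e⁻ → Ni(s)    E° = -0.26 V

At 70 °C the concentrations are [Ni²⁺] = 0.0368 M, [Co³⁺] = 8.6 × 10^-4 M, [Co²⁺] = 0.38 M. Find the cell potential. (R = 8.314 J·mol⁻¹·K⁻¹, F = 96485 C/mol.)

2.05 V

The Co³⁺/Co²⁺ couple has the higher reduction potential and acts as the cathode, so E°_cell = +1.92 − (-0.26) = 2.18 V.
Balancing electrons gives n = 2; the reaction quotient is Q = [Ni²⁺]·[Co²⁺]^2/[Co³⁺]^2 = 7180.
E = E° − (RT/nF) ln Q = 2.18 − (8.314×343)/(2×96485) × (8.880) = 2.180 − 0.131 = 2.049 V.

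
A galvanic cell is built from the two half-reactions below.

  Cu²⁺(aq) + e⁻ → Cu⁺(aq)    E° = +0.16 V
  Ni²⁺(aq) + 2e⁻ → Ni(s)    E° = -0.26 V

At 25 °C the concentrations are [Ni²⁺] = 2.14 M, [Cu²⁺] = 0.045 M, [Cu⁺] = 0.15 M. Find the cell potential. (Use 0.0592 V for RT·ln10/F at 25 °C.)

0.379 V

The Cu²⁺/Cu⁺ couple has the higher reduction potential and acts as the cathode, so E°_cell = +0.16 − (-0.26) = 0.42 V.
Balancing electrons gives n = 2; the reaction quotient is Q = [Ni²⁺]·[Cu⁺]^2/[Cu²⁺]^2 = 23.8.
At 25 °C, E = E° − (0.0592/n) log Q = 0.42 − (0.0592/2)(1.376) = 0.420 − 0.041 = 0.379 V.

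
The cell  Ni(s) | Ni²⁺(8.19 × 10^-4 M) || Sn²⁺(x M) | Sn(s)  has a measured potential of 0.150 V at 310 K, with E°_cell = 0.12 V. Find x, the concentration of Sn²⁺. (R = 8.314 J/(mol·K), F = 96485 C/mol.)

0.0077 M

From the Nernst equation, ln Q = nF(E° − E)/RT = 2×96485×(0.12 − 0.150)/(8.314×310) = -2.246, so Q = 0.106.
With Q = [Ni²⁺]/[Sn²⁺] and the known concentrations, [Sn²⁺] in the denominator gives [Sn²⁺] = 0.0077 M.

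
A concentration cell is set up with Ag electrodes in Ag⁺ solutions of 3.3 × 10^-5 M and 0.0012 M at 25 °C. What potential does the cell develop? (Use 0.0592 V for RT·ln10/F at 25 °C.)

Both half-cells are Ag⁺/Ag, so E°_cell = 0. The concentrated side is the cathode; the cell reaction moves Ag⁺ from high to low concentration with n = 1.
Q = [Ag⁺]_dilute/[Ag⁺]_conc = 3.3 × 10^-5/0.0012 = 0.0275.
E = 0 − (0.0592/1) log Q = −(0.0592/1)(-1.561) = 0.0924 V.

0.092 V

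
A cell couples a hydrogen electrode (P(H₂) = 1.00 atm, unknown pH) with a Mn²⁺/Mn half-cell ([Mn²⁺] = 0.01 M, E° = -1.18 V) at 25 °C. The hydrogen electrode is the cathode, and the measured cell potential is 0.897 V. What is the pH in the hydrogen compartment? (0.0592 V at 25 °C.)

pH = 5.78

E°_cell = 1.18 V and n = 2.
log Q = n(E° − E)/0.0592 = 2×(1.18 − 0.897)/0.0592 = 9.561.
With Q = [Mn²⁺]·P(H₂) / [H⁺]^2, solving for [H⁺] gives log[H⁺] = -5.780, so pH = 5.78.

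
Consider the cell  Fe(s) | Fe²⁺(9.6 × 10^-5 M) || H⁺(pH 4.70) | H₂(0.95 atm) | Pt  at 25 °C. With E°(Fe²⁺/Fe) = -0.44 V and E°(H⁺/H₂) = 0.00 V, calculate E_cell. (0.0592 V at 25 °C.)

0.28 V

The hydrogen couple is the cathode, so E°_cell = 0.44 V; n = 2.
[H⁺] = 10^(−4.70) = 2 × 10^-5 M, and Q = [Fe²⁺]·P(H₂) / [H⁺]^2 = 2.29 × 10^5.
E = E° − (0.0592/2) log Q = 0.44 − (0.0592/2)(5.360) = 0.281 V.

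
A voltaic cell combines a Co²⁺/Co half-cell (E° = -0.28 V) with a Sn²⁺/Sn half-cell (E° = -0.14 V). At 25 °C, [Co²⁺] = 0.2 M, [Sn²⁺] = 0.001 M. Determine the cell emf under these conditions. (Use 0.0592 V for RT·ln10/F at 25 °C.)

The Sn²⁺/Sn couple has the higher reduction potential and acts as the cathode, so E°_cell = -0.14 − (-0.28) = 0.14 V.
Balancing electrons gives n = 2; the reaction quotient is Q = [Co²⁺]/[Sn²⁺] = 200.
At 25 °C, E = E° − (0.0592/n) log Q = 0.14 − (0.0592/2)(2.301) = 0.140 − 0.068 = 0.072 V.

0.072 V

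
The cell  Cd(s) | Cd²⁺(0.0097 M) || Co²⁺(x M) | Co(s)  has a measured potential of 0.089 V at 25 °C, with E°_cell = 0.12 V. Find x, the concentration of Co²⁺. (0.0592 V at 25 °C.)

8.7 × 10^-4 M

From the Nernst equation, log Q = n(E° − E)/0.0592 = 2(0.12 − 0.089)/0.0592 = 1.047, so Q = 11.2.
With Q = [Cd²⁺]/[Co²⁺] and the known concentrations, [Co²⁺] in the denominator gives [Co²⁺] = 8.7 × 10^-4 M.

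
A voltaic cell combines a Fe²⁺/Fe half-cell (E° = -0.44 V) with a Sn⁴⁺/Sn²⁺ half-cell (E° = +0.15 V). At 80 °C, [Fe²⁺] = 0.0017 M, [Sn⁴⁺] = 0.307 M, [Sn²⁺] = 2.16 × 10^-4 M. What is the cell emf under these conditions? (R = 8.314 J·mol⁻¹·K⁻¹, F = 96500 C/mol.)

The Sn⁴⁺/Sn²⁺ couple has the higher reduction potential and acts as the cathode, so E°_cell = +0.15 − (-0.44) = 0.59 V.
Balancing electrons gives n = 2; the reaction quotient is Q = [Fe²⁺]·[Sn²⁺]/[Sn⁴⁺] = 1.2 × 10^-6.
E = E° − (RT/nF) ln Q = 0.59 − (8.314×353)/(2×96500) × (-13.636) = 0.590 + 0.207 = 0.797 V.

0.797 V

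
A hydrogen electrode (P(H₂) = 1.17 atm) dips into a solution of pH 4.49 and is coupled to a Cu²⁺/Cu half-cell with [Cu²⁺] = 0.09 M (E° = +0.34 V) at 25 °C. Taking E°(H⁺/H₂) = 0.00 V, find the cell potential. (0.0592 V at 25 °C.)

0.58 V

The Cu²⁺/Cu couple is the cathode, so E°_cell = 0.34 V; n = 2.
[H⁺] = 10^(−4.49) = 3.2 × 10^-5 M, and Q = [H⁺]^2 / ([Cu²⁺]·P(H₂)) = 9.94 × 10^-9.
E = E° − (0.0592/2) log Q = 0.34 − (0.0592/2)(-8.002) = 0.577 V.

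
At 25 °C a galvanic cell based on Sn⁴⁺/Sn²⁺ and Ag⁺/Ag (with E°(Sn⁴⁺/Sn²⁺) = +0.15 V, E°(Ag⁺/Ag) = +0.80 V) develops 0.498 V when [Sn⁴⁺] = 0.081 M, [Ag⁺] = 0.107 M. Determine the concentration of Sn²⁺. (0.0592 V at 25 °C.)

From the Nernst equation, log Q = n(E° − E)/0.0592 = 2(0.65 − 0.498)/0.0592 = 5.135, so Q = 1.37 × 10^5.
With Q = [Sn⁴⁺]/([Sn²⁺]·[Ag⁺]^2) and the known concentrations, [Sn²⁺] in the denominator gives [Sn²⁺] = 5.2 × 10^-5 M.

5.2 × 10^-5 M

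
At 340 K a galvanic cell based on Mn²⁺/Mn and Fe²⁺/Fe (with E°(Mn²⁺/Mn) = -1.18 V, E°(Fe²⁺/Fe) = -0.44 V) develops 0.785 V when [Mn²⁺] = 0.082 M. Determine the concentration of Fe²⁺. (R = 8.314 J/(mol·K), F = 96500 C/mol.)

1.8 M

From the Nernst equation, ln Q = nF(E° − E)/RT = 2×96500×(0.74 − 0.785)/(8.314×340) = -3.072, so Q = 0.0463.
With Q = [Mn²⁺]/[Fe²⁺] and the known concentrations, [Fe²⁺] in the denominator gives [Fe²⁺] = 1.8 M.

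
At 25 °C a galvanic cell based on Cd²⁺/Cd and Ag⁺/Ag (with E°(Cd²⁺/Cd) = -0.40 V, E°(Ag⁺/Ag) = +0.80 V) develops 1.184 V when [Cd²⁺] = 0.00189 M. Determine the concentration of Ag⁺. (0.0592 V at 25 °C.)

0.023 M

From the Nernst equation, log Q = n(E° − E)/0.0592 = 2(1.20 − 1.184)/0.0592 = 0.541, so Q = 3.47.
With Q = [Cd²⁺]/[Ag⁺]^2 and the known concentrations, [Ag⁺]^2 in the denominator gives [Ag⁺] = 0.023 M.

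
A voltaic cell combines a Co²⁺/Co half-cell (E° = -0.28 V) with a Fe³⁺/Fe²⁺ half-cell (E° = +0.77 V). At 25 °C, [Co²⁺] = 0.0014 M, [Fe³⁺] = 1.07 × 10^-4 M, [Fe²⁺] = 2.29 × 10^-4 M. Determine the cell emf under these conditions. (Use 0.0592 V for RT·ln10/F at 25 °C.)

1.11 V

The Fe³⁺/Fe²⁺ couple has the higher reduction potential and acts as the cathode, so E°_cell = +0.77 − (-0.28) = 1.05 V.
Balancing electrons gives n = 2; the reaction quotient is Q = [Co²⁺]·[Fe²⁺]^2/[Fe³⁺]^2 = 0.00641.
At 25 °C, E = E° − (0.0592/n) log Q = 1.05 − (0.0592/2)(-2.193) = 1.050 + 0.065 = 1.115 V.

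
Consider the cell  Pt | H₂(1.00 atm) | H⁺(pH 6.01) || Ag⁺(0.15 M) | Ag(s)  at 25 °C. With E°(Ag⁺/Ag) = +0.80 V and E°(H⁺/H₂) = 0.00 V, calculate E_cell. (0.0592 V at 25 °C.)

The Ag⁺/Ag couple is the cathode, so E°_cell = 0.80 V; n = 2.
[H⁺] = 10^(−6.01) = 9.8 × 10^-7 M, and Q = [H⁺]^2 / ([Ag⁺]^2·P(H₂)) = 4.24 × 10^-11.
E = E° − (0.0592/2) log Q = 0.80 − (0.0592/2)(-10.372) = 1.107 V.

1.11 V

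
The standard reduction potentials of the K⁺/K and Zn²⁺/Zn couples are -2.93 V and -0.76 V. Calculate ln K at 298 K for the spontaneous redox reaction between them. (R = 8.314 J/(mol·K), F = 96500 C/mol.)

ln K = 169.0

E°_cell = -0.76 − (-2.93) = 2.17 V, with n = 2 electrons transferred.
At equilibrium E = 0, so the Nernst equation gives ln K = nFE°/RT = (2)(96500)(2.17)/((8.314)(298)) = 169.04.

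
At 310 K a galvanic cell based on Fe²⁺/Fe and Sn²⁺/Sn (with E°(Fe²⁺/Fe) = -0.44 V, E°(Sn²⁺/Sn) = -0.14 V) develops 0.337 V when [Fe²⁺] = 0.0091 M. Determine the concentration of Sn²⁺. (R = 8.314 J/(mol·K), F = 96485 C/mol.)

From the Nernst equation, ln Q = nF(E° − E)/RT = 2×96485×(0.30 − 0.337)/(8.314×310) = -2.770, so Q = 0.0626.
With Q = [Fe²⁺]/[Sn²⁺] and the known concentrations, [Sn²⁺] in the denominator gives [Sn²⁺] = 0.15 M.

0.15 M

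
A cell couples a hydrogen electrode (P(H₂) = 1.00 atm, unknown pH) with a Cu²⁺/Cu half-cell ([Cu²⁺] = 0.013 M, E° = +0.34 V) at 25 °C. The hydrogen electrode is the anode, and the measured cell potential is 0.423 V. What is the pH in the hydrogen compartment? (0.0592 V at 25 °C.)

pH = 2.35

E°_cell = 0.34 V and n = 2.
log Q = n(E° − E)/0.0592 = 2×(0.34 − 0.423)/0.0592 = -2.804.
With Q = [H⁺]^2 / ([Cu²⁺]·P(H₂)), solving for [H⁺] gives log[H⁺] = -2.345, so pH = 2.35.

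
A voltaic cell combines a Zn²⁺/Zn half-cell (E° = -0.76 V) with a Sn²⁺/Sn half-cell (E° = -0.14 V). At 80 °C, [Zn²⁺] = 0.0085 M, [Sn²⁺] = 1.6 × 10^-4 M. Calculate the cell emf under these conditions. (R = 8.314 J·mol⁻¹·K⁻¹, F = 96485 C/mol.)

The Sn²⁺/Sn couple has the higher reduction potential and acts as the cathode, so E°_cell = -0.14 − (-0.76) = 0.62 V.
Balancing electrons gives n = 2; the reaction quotient is Q = [Zn²⁺]/[Sn²⁺] = 53.1.
E = E° − (RT/nF) ln Q = 0.62 − (8.314×353)/(2×96485) × (3.973) = 0.620 − 0.060 = 0.560 V.

0.560 V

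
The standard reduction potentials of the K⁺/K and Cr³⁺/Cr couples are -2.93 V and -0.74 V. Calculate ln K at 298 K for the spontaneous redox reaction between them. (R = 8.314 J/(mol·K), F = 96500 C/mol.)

E°_cell = -0.74 − (-2.93) = 2.19 V, with n = 3 electrons transferred.
At equilibrium E = 0, so the Nernst equation gives ln K = nFE°/RT = (3)(96500)(2.19)/((8.314)(298)) = 255.90.

ln K = 255.9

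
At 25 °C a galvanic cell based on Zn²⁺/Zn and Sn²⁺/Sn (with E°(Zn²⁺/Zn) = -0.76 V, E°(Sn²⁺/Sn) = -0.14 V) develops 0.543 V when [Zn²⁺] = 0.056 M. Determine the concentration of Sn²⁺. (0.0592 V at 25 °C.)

1.4 × 10^-4 M

From the Nernst equation, log Q = n(E° − E)/0.0592 = 2(0.62 − 0.543)/0.0592 = 2.601, so Q = 399.
With Q = [Zn²⁺]/[Sn²⁺] and the known concentrations, [Sn²⁺] in the denominator gives [Sn²⁺] = 1.4 × 10^-4 M.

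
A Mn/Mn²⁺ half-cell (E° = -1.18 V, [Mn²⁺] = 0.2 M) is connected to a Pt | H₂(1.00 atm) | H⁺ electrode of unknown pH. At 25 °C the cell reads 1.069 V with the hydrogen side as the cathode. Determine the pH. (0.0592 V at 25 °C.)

pH = 2.22

E°_cell = 1.18 V and n = 2.
log Q = n(E° − E)/0.0592 = 2×(1.18 − 1.069)/0.0592 = 3.750.
With Q = [Mn²⁺]·P(H₂) / [H⁺]^2, solving for [H⁺] gives log[H⁺] = -2.224, so pH = 2.22.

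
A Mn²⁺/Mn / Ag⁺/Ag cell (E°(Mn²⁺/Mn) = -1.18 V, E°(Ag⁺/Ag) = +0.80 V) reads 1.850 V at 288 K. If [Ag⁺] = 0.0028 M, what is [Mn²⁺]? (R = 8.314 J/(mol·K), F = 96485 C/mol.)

0.28 M

From the Nernst equation, ln Q = nF(E° − E)/RT = 2×96485×(1.98 − 1.850)/(8.314×288) = 10.477, so Q = 3.55 × 10^4.
With Q = [Mn²⁺]/[Ag⁺]^2 and the known concentrations, [Mn²⁺] in the numerator gives [Mn²⁺] = 0.28 M.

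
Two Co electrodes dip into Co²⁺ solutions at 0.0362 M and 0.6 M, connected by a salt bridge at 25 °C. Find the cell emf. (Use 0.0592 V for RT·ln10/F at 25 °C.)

0.036 V

Both half-cells are Co²⁺/Co, so E°_cell = 0. The concentrated side is the cathode; the cell reaction moves Co²⁺ from high to low concentration with n = 2.
Q = [Co²⁺]_dilute/[Co²⁺]_conc = 0.0362/0.6 = 0.0603.
E = 0 − (0.0592/2) log Q = −(0.0592/2)(-1.219) = 0.0361 V.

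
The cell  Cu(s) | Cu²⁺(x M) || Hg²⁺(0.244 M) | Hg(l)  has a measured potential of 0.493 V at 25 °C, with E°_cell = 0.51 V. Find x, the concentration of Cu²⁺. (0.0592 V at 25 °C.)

From the Nernst equation, log Q = n(E° − E)/0.0592 = 2(0.51 − 0.493)/0.0592 = 0.574, so Q = 3.75.
With Q = [Cu²⁺]/[Hg²⁺] and the known concentrations, [Cu²⁺] in the numerator gives [Cu²⁺] = 0.92 M.

0.92 M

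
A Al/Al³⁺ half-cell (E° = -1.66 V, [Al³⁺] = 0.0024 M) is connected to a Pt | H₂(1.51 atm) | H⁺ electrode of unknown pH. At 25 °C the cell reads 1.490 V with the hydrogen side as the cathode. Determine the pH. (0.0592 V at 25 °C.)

pH = 3.66

E°_cell = 1.66 V and n = 6.
log Q = n(E° − E)/0.0592 = 6×(1.66 − 1.490)/0.0592 = 17.230.
With Q = [Al³⁺]^2·P(H₂)^3 / [H⁺]^6, solving for [H⁺] gives log[H⁺] = -3.655, so pH = 3.66.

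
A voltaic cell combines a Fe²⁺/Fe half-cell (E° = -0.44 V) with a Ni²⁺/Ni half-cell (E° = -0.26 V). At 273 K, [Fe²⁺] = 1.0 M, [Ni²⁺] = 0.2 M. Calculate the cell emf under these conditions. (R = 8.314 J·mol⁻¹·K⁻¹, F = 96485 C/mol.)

0.161 V

The Ni²⁺/Ni couple has the higher reduction potential and acts as the cathode, so E°_cell = -0.26 − (-0.44) = 0.18 V.
Balancing electrons gives n = 2; the reaction quotient is Q = [Fe²⁺]/[Ni²⁺] = 5.00.
E = E° − (RT/nF) ln Q = 0.18 − (8.314×273)/(2×96485) × (1.609) = 0.180 − 0.019 = 0.161 V.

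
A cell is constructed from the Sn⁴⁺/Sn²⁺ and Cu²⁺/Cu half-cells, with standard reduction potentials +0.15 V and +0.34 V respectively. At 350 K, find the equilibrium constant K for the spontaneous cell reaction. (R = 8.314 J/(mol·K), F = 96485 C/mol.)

E°_cell = +0.34 − (+0.15) = 0.19 V, with n = 2 electrons transferred.
At equilibrium E = 0, so the Nernst equation gives ln K = nFE°/RT = (2)(96485)(0.19)/((8.314)(350)) = 12.60.
K = e^12.60 = 3 × 10^5.

3 × 10^5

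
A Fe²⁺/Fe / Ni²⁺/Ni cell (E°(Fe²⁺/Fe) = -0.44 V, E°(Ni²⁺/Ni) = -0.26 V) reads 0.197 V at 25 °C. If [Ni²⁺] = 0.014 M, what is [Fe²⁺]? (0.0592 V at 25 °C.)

From the Nernst equation, log Q = n(E° − E)/0.0592 = 2(0.18 − 0.197)/0.0592 = -0.574, so Q = 0.266.
With Q = [Fe²⁺]/[Ni²⁺] and the known concentrations, [Fe²⁺] in the numerator gives [Fe²⁺] = 0.0037 M.

0.0037 M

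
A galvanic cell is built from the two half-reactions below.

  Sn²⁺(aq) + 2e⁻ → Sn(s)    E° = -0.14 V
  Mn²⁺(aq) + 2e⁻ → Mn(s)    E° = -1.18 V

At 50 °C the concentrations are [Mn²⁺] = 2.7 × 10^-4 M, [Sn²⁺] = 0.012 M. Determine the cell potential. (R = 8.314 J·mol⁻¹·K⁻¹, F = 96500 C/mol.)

1.09 V

The Sn²⁺/Sn couple has the higher reduction potential and acts as the cathode, so E°_cell = -0.14 − (-1.18) = 1.04 V.
Balancing electrons gives n = 2; the reaction quotient is Q = [Mn²⁺]/[Sn²⁺] = 0.0225.
E = E° − (RT/nF) ln Q = 1.04 − (8.314×323)/(2×96500) × (-3.794) = 1.040 + 0.053 = 1.093 V.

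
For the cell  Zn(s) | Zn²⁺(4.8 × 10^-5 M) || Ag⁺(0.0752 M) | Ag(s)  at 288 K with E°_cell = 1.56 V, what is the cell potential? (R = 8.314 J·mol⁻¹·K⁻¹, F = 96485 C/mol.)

1.62 V

Balancing electrons gives n = 2; the reaction quotient is Q = [Zn²⁺]/[Ag⁺]^2 = 0.00849.
E = E° − (RT/nF) ln Q = 1.56 − (8.314×288)/(2×96485) × (-4.769) = 1.560 + 0.059 = 1.619 V.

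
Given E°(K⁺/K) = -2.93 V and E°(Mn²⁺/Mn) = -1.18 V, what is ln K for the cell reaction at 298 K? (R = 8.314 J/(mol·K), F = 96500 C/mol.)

ln K = 136.3

E°_cell = -1.18 − (-2.93) = 1.75 V, with n = 2 electrons transferred.
At equilibrium E = 0, so the Nernst equation gives ln K = nFE°/RT = (2)(96500)(1.75)/((8.314)(298)) = 136.32.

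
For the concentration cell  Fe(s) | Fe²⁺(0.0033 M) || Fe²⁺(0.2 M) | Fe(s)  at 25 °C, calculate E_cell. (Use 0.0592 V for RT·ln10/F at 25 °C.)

0.053 V

Both half-cells are Fe²⁺/Fe, so E°_cell = 0. The concentrated side is the cathode; the cell reaction moves Fe²⁺ from high to low concentration with n = 2.
Q = [Fe²⁺]_dilute/[Fe²⁺]_conc = 0.0033/0.2 = 0.0165.
E = 0 − (0.0592/2) log Q = −(0.0592/2)(-1.783) = 0.0528 V.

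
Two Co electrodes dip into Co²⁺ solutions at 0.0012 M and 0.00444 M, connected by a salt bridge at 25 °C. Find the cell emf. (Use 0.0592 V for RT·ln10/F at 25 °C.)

0.017 V

Both half-cells are Co²⁺/Co, so E°_cell = 0. The concentrated side is the cathode; the cell reaction moves Co²⁺ from high to low concentration with n = 2.
Q = [Co²⁺]_dilute/[Co²⁺]_conc = 0.0012/0.00444 = 0.270.
E = 0 − (0.0592/2) log Q = −(0.0592/2)(-0.568) = 0.0168 V.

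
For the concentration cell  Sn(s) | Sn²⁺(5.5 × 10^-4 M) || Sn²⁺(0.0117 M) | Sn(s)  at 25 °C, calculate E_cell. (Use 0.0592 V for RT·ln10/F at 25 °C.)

Both half-cells are Sn²⁺/Sn, so E°_cell = 0. The concentrated side is the cathode; the cell reaction moves Sn²⁺ from high to low concentration with n = 2.
Q = [Sn²⁺]_dilute/[Sn²⁺]_conc = 5.5 × 10^-4/0.0117 = 0.0470.
E = 0 − (0.0592/2) log Q = −(0.0592/2)(-1.328) = 0.0393 V.

0.039 V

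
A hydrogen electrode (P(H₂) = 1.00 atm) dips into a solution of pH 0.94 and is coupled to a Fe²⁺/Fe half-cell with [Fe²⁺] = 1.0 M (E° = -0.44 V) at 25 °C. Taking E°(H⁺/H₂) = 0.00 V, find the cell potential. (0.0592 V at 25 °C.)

0.38 V

The hydrogen couple is the cathode, so E°_cell = 0.44 V; n = 2.
[H⁺] = 10^(−0.94) = 0.11 M, and Q = [Fe²⁺]·P(H₂) / [H⁺]^2 = 75.9.
E = E° − (0.0592/2) log Q = 0.44 − (0.0592/2)(1.880) = 0.384 V.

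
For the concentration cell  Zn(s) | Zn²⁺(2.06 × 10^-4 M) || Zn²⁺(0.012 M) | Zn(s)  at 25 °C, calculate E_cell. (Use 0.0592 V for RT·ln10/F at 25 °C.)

0.052 V

Both half-cells are Zn²⁺/Zn, so E°_cell = 0. The concentrated side is the cathode; the cell reaction moves Zn²⁺ from high to low concentration with n = 2.
Q = [Zn²⁺]_dilute/[Zn²⁺]_conc = 2.06 × 10^-4/0.012 = 0.0172.
E = 0 − (0.0592/2) log Q = −(0.0592/2)(-1.765) = 0.0522 V.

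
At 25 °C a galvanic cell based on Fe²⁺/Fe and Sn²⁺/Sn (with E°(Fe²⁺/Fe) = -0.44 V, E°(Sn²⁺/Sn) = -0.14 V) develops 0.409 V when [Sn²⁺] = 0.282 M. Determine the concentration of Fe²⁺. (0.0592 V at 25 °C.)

5.9 × 10^-5 M

From the Nernst equation, log Q = n(E° − E)/0.0592 = 2(0.30 − 0.409)/0.0592 = -3.682, so Q = 2.08 × 10^-4.
With Q = [Fe²⁺]/[Sn²⁺] and the known concentrations, [Fe²⁺] in the numerator gives [Fe²⁺] = 5.9 × 10^-5 M.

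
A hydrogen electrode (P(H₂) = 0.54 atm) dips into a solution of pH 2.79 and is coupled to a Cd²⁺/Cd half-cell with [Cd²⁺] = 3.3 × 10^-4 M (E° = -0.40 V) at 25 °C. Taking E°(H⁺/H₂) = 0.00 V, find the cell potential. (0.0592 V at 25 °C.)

0.35 V

The hydrogen couple is the cathode, so E°_cell = 0.40 V; n = 2.
[H⁺] = 10^(−2.79) = 0.0016 M, and Q = [Cd²⁺]·P(H₂) / [H⁺]^2 = 67.7.
E = E° − (0.0592/2) log Q = 0.40 − (0.0592/2)(1.831) = 0.346 V.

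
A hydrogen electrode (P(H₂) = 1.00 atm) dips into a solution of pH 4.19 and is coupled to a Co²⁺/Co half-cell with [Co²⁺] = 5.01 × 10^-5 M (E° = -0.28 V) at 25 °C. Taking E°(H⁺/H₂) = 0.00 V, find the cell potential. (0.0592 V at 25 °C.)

The hydrogen couple is the cathode, so E°_cell = 0.28 V; n = 2.
[H⁺] = 10^(−4.19) = 6.5 × 10^-5 M, and Q = [Co²⁺]·P(H₂) / [H⁺]^2 = 1.2 × 10^4.
E = E° − (0.0592/2) log Q = 0.28 − (0.0592/2)(4.080) = 0.159 V.

0.16 V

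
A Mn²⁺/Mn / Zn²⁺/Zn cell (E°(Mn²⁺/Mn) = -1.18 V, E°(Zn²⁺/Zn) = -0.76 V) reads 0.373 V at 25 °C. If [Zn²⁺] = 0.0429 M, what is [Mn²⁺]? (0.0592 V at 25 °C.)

1.7 M

From the Nernst equation, log Q = n(E° − E)/0.0592 = 2(0.42 − 0.373)/0.0592 = 1.588, so Q = 38.7.
With Q = [Mn²⁺]/[Zn²⁺] and the known concentrations, [Mn²⁺] in the numerator gives [Mn²⁺] = 1.7 M.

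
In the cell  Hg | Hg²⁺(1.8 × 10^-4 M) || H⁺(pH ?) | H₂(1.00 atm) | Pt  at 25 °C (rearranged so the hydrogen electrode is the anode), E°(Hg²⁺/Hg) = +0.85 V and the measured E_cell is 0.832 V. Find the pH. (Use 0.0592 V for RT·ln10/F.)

pH = 1.57

E°_cell = 0.85 V and n = 2.
log Q = n(E° − E)/0.0592 = 2×(0.85 − 0.832)/0.0592 = 0.608.
With Q = [H⁺]^2 / ([Hg²⁺]·P(H₂)), solving for [H⁺] gives log[H⁺] = -1.568, so pH = 1.57.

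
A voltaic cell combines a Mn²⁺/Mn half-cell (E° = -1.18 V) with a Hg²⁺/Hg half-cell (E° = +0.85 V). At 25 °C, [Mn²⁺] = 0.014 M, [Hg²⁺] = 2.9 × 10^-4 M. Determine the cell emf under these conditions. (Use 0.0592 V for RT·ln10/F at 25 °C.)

1.98 V

The Hg²⁺/Hg couple has the higher reduction potential and acts as the cathode, so E°_cell = +0.85 − (-1.18) = 2.03 V.
Balancing electrons gives n = 2; the reaction quotient is Q = [Mn²⁺]/[Hg²⁺] = 48.3.
At 25 °C, E = E° − (0.0592/n) log Q = 2.03 − (0.0592/2)(1.684) = 2.030 − 0.050 = 1.980 V.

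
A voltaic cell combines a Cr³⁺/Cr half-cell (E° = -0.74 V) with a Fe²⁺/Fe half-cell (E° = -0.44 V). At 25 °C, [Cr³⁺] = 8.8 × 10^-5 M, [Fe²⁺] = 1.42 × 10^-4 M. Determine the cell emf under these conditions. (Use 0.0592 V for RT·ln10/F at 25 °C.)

The Fe²⁺/Fe couple has the higher reduction potential and acts as the cathode, so E°_cell = -0.44 − (-0.74) = 0.30 V.
Balancing electrons gives n = 6; the reaction quotient is Q = [Cr³⁺]^2/[Fe²⁺]^3 = 2700.
At 25 °C, E = E° − (0.0592/n) log Q = 0.30 − (0.0592/6)(3.432) = 0.300 − 0.034 = 0.266 V.

0.266 V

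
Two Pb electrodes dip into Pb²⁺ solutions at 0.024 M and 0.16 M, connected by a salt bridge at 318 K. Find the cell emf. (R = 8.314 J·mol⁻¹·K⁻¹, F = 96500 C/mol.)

Both half-cells are Pb²⁺/Pb, so E°_cell = 0. The concentrated side is the cathode; the cell reaction moves Pb²⁺ from high to low concentration with n = 2.
Q = [Pb²⁺]_dilute/[Pb²⁺]_conc = 0.024/0.16 = 0.150.
E = 0 − (RT/nF) ln Q = −((8.314×318)/(2×96500))(-1.897) = 0.0260 V.

0.026 V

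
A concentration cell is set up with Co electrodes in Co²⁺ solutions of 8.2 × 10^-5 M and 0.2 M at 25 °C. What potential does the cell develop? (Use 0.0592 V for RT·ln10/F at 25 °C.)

0.10 V

Both half-cells are Co²⁺/Co, so E°_cell = 0. The concentrated side is the cathode; the cell reaction moves Co²⁺ from high to low concentration with n = 2.
Q = [Co²⁺]_dilute/[Co²⁺]_conc = 8.2 × 10^-5/0.2 = 4.1 × 10^-4.
E = 0 − (0.0592/2) log Q = −(0.0592/2)(-3.387) = 0.1003 V.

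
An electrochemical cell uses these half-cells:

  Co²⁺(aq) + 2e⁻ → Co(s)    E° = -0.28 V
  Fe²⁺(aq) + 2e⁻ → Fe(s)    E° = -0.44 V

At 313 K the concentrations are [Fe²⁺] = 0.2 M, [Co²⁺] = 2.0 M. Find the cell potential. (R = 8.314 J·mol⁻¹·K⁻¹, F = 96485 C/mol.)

The Co²⁺/Co couple has the higher reduction potential and acts as the cathode, so E°_cell = -0.28 − (-0.44) = 0.16 V.
Balancing electrons gives n = 2; the reaction quotient is Q = [Fe²⁺]/[Co²⁺] = 0.100.
E = E° − (RT/nF) ln Q = 0.16 − (8.314×313)/(2×96485) × (-2.303) = 0.160 + 0.031 = 0.191 V.

0.191 V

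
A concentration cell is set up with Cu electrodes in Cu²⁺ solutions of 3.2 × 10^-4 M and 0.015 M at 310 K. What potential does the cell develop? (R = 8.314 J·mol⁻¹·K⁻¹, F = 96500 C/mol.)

Both half-cells are Cu²⁺/Cu, so E°_cell = 0. The concentrated side is the cathode; the cell reaction moves Cu²⁺ from high to low concentration with n = 2.
Q = [Cu²⁺]_dilute/[Cu²⁺]_conc = 3.2 × 10^-4/0.015 = 0.0213.
E = 0 − (RT/nF) ln Q = −((8.314×310)/(2×96500))(-3.847) = 0.0514 V.

0.051 V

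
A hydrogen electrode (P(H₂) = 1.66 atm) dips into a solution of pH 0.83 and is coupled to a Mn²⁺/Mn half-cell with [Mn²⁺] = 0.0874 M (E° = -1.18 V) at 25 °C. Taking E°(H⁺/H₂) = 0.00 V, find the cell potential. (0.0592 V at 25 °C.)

The hydrogen couple is the cathode, so E°_cell = 1.18 V; n = 2.
[H⁺] = 10^(−0.83) = 0.15 M, and Q = [Mn²⁺]·P(H₂) / [H⁺]^2 = 6.63.
E = E° − (0.0592/2) log Q = 1.18 − (0.0592/2)(0.822) = 1.156 V.

1.16 V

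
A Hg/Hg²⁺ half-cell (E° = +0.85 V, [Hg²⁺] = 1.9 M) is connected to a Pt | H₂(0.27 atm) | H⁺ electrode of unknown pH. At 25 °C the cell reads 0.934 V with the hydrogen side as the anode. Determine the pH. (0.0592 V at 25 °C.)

pH = 1.56

E°_cell = 0.85 V and n = 2.
log Q = n(E° − E)/0.0592 = 2×(0.85 − 0.934)/0.0592 = -2.838.
With Q = [H⁺]^2 / ([Hg²⁺]·P(H₂)), solving for [H⁺] gives log[H⁺] = -1.564, so pH = 1.56.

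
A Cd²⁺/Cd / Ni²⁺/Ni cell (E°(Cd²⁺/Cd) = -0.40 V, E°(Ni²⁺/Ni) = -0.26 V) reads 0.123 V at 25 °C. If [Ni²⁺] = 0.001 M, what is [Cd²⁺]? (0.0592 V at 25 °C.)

From the Nernst equation, log Q = n(E° − E)/0.0592 = 2(0.14 − 0.123)/0.0592 = 0.574, so Q = 3.75.
With Q = [Cd²⁺]/[Ni²⁺] and the known concentrations, [Cd²⁺] in the numerator gives [Cd²⁺] = 0.0038 M.

0.0038 M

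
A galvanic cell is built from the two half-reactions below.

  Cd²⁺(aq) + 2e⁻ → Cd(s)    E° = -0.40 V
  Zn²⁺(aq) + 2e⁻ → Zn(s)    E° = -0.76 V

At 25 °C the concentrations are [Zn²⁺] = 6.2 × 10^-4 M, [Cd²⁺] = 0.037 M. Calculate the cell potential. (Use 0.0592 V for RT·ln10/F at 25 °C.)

The Cd²⁺/Cd couple has the higher reduction potential and acts as the cathode, so E°_cell = -0.40 − (-0.76) = 0.36 V.
Balancing electrons gives n = 2; the reaction quotient is Q = [Zn²⁺]/[Cd²⁺] = 0.0168.
At 25 °C, E = E° − (0.0592/n) log Q = 0.36 − (0.0592/2)(-1.776) = 0.360 + 0.053 = 0.413 V.

0.413 V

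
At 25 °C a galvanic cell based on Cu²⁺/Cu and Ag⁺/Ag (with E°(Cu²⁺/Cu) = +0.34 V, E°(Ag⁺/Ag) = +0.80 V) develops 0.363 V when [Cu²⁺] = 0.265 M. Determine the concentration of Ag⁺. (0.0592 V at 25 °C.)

0.012 M

From the Nernst equation, log Q = n(E° − E)/0.0592 = 2(0.46 − 0.363)/0.0592 = 3.277, so Q = 1890.
With Q = [Cu²⁺]/[Ag⁺]^2 and the known concentrations, [Ag⁺]^2 in the denominator gives [Ag⁺] = 0.012 M.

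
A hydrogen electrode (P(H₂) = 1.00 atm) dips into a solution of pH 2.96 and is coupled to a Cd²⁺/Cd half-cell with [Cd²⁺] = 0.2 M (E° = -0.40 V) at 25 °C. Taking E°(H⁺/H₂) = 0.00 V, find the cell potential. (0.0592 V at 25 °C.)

The hydrogen couple is the cathode, so E°_cell = 0.40 V; n = 2.
[H⁺] = 10^(−2.96) = 0.0011 M, and Q = [Cd²⁺]·P(H₂) / [H⁺]^2 = 1.66 × 10^5.
E = E° − (0.0592/2) log Q = 0.40 − (0.0592/2)(5.221) = 0.245 V.

0.25 V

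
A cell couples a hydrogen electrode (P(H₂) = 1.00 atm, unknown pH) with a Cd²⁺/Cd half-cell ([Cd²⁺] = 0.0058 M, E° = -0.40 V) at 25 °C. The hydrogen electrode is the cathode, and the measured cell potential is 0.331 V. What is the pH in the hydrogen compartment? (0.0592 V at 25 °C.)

pH = 2.28

E°_cell = 0.40 V and n = 2.
log Q = n(E° − E)/0.0592 = 2×(0.40 − 0.331)/0.0592 = 2.331.
With Q = [Cd²⁺]·P(H₂) / [H⁺]^2, solving for [H⁺] gives log[H⁺] = -2.284, so pH = 2.28.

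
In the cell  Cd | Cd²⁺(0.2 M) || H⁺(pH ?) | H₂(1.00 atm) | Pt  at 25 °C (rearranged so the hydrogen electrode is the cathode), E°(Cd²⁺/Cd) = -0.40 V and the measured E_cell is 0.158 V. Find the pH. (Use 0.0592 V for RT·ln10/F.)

E°_cell = 0.40 V and n = 2.
log Q = n(E° − E)/0.0592 = 2×(0.40 − 0.158)/0.0592 = 8.176.
With Q = [Cd²⁺]·P(H₂) / [H⁺]^2, solving for [H⁺] gives log[H⁺] = -4.437, so pH = 4.44.

pH = 4.44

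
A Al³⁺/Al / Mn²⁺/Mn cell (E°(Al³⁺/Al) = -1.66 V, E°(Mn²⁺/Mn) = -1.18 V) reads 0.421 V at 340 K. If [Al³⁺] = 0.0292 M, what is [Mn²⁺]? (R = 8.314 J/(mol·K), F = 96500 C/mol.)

0.0017 M

From the Nernst equation, ln Q = nF(E° − E)/RT = 6×96500×(0.48 − 0.421)/(8.314×340) = 12.085, so Q = 1.77 × 10^5.
With Q = [Al³⁺]^2/[Mn²⁺]^3 and the known concentrations, [Mn²⁺]^3 in the denominator gives [Mn²⁺] = 0.0017 M.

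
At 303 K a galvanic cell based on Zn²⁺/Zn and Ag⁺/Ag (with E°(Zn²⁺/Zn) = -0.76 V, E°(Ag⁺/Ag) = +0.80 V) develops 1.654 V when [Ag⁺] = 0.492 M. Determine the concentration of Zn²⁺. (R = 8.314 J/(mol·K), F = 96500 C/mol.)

From the Nernst equation, ln Q = nF(E° − E)/RT = 2×96500×(1.56 − 1.654)/(8.314×303) = -7.202, so Q = 7.45 × 10^-4.
With Q = [Zn²⁺]/[Ag⁺]^2 and the known concentrations, [Zn²⁺] in the numerator gives [Zn²⁺] = 1.8 × 10^-4 M.

1.8 × 10^-4 M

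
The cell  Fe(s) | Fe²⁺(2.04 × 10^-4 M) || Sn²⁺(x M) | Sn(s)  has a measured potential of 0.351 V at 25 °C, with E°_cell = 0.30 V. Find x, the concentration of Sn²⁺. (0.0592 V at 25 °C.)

From the Nernst equation, log Q = n(E° − E)/0.0592 = 2(0.30 − 0.351)/0.0592 = -1.723, so Q = 0.0189.
With Q = [Fe²⁺]/[Sn²⁺] and the known concentrations, [Sn²⁺] in the denominator gives [Sn²⁺] = 0.011 M.

0.011 M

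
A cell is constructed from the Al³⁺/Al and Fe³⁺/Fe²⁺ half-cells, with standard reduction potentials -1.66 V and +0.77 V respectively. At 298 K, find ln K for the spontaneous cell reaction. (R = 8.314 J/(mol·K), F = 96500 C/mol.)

E°_cell = +0.77 − (-1.66) = 2.43 V, with n = 3 electrons transferred.
At equilibrium E = 0, so the Nernst equation gives ln K = nFE°/RT = (3)(96500)(2.43)/((8.314)(298)) = 283.94.

ln K = 283.9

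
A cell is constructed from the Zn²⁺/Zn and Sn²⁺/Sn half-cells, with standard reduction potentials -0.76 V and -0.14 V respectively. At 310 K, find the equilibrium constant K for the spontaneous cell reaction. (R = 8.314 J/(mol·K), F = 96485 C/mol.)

1.4 × 10^20

E°_cell = -0.14 − (-0.76) = 0.62 V, with n = 2 electrons transferred.
At equilibrium E = 0, so the Nernst equation gives ln K = nFE°/RT = (2)(96485)(0.62)/((8.314)(310)) = 46.42.
K = e^46.42 = 1.4 × 10^20.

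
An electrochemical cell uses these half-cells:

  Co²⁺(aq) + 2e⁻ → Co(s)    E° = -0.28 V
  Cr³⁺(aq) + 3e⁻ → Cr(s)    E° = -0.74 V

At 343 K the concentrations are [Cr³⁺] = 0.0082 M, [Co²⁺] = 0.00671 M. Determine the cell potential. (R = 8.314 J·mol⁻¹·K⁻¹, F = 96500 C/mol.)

The Co²⁺/Co couple has the higher reduction potential and acts as the cathode, so E°_cell = -0.28 − (-0.74) = 0.46 V.
Balancing electrons gives n = 6; the reaction quotient is Q = [Cr³⁺]^2/[Co²⁺]^3 = 223.
E = E° − (RT/nF) ln Q = 0.46 − (8.314×343)/(6×96500) × (5.405) = 0.460 − 0.027 = 0.433 V.

0.433 V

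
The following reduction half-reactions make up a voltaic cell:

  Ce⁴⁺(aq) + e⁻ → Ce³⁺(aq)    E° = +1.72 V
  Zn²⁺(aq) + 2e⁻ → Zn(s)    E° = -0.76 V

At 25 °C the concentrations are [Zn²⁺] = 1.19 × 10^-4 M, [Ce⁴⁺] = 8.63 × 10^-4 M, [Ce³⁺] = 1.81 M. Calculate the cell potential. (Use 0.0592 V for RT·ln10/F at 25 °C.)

The Ce⁴⁺/Ce³⁺ couple has the higher reduction potential and acts as the cathode, so E°_cell = +1.72 − (-0.76) = 2.48 V.
Balancing electrons gives n = 2; the reaction quotient is Q = [Zn²⁺]·[Ce³⁺]^2/[Ce⁴⁺]^2 = 523.
At 25 °C, E = E° − (0.0592/n) log Q = 2.48 − (0.0592/2)(2.719) = 2.480 − 0.080 = 2.400 V.

2.40 V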